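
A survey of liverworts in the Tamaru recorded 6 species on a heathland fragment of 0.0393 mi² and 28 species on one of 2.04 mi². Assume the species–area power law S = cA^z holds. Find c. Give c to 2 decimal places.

z = ln(S₂/S₁) / ln(A₂/A₁) = ln(28/6) / ln(2.04/0.0393) = 1.5404 / 3.9495 = 0.3900
c = S₁ / A₁^z = 6 / 0.0393^0.3900 = 6 / 0.283 = 21.2

21.20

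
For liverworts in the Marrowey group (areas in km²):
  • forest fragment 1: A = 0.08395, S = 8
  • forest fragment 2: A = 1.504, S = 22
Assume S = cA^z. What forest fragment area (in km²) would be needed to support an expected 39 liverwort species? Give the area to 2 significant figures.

7.7 km²

z = ln(22/8) / ln(1.504/0.08395) = 1.0116 / 2.8857 = 0.3506
c = 8 / 0.08395^0.3506 = 8 / 0.4196 = 19.07
A = (39/19.07)^(1/0.3506) ⇒ ln A = ln(2.045)/0.3506 = 2.0413
A = e^2.0413 ≈ 7.7 km²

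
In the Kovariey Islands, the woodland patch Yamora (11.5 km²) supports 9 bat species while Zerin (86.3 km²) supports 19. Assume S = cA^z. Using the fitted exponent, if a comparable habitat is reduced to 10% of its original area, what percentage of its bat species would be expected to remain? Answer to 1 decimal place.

z = ln(19/9) / ln(86.3/11.5) = 0.7472 / 2.0155 = 0.3707
S_new/S_old = (A_new/A_old)^z = 0.1^0.3707 = exp(0.3707 × -2.3026) = 0.4259

42.6%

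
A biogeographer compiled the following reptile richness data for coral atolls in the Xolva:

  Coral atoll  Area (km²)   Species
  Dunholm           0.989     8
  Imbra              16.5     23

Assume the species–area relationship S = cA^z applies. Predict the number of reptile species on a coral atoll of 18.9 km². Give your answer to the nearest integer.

z = ln(23/8) / ln(16.5/0.989) = 1.0561 / 2.8144 = 0.3752
c = 8 / 0.989^0.3752 = 8 / 0.9959 = 8.033
S₃ = 8.033 × 18.9^0.3752 = 8.033 × 3.013 ≈ 24.2

24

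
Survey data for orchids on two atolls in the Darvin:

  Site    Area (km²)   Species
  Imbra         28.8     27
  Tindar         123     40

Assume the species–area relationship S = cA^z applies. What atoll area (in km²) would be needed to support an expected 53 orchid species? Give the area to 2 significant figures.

350 km²

z = ln(40/27) / ln(123/28.8) = 0.3930 / 1.4518 = 0.2707
c = 27 / 28.8^0.2707 = 27 / 2.484 = 10.87
A = (53/10.87)^(1/0.2707) ⇒ ln A = ln(4.875)/0.2707 = 5.8517
A = e^5.8517 ≈ 347.8 km²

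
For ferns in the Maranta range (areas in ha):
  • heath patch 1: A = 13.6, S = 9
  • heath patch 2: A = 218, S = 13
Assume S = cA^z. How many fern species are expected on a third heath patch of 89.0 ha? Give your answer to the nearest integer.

z = ln(13/9) / ln(218/13.6) = 0.3677 / 2.7744 = 0.1325
c = 9 / 13.6^0.1325 = 9 / 1.413 = 6.368
S₃ = 6.368 × 89^0.1325 = 6.368 × 1.813 ≈ 11.54

12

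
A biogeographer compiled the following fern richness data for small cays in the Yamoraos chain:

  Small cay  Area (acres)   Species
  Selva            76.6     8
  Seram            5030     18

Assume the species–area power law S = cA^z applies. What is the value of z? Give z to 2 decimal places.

Taking logs: ln S = ln c + z ln A, so z = (ln S₂ − ln S₁)/(ln A₂ − ln A₁).
z = ln(18/8) / ln(5030/76.6) = ln(2.25) / ln(65.67) = 0.8109 / 4.1846 = 0.1938

0.19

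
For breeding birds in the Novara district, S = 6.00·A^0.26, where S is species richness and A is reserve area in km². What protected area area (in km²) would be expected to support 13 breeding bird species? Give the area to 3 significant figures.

13 = 6 × A^0.26  ⇒  A^0.26 = 13/6 = 2.167
ln A = ln(2.167) / 0.26 = 0.7732 / 0.26 = 2.9738
A = e^2.9738 ≈ 19.57 km²

19.6 km²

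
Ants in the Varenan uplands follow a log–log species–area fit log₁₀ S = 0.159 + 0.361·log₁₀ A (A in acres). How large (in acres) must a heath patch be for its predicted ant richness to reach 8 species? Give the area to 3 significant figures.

115 acres

8 = 1.442 × A^0.361  ⇒  A^0.361 = 8/1.442 = 5.547
ln A = ln(5.547) / 0.361 = 1.7133 / 0.361 = 4.7461
A = e^4.7461 ≈ 115.1 acres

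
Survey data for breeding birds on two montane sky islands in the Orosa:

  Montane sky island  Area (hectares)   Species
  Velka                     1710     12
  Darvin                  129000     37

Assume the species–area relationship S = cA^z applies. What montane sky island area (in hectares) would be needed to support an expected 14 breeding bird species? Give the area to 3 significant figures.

3090 hectares

z = ln(37/12) / ln(129000/1710) = 1.1260 / 4.3233 = 0.2605
c = 12 / 1710^0.2605 = 12 / 6.951 = 1.726
A = (14/1.726)^(1/0.2605) ⇒ ln A = ln(8.109)/0.2605 = 8.0361
A = e^8.0361 ≈ 3091 hectares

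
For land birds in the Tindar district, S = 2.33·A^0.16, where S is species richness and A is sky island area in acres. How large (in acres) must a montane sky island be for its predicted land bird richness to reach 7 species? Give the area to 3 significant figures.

7 = 2.33 × A^0.16  ⇒  A^0.16 = 7/2.33 = 3.004
ln A = ln(3.004) / 0.16 = 1.1000 / 0.16 = 6.8753
A = e^6.8753 ≈ 968 acres

968 acres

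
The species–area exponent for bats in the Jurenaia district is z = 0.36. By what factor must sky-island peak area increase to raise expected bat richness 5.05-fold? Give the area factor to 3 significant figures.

(A₂/A₁)^0.36 = 5.05, so A₂/A₁ = 5.05^(1/0.36) = 5.05^2.778
ln(A₂/A₁) = ln 5.05 / 0.36 = 1.6194 / 0.36 = 4.4983
A₂/A₁ = e^4.4983 ≈ 89.86

89.9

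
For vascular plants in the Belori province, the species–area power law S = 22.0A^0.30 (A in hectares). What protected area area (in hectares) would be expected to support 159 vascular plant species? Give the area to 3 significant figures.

159 = 22 × A^0.3  ⇒  A^0.3 = 159/22 = 7.227
ln A = ln(7.227) / 0.3 = 1.9779 / 0.3 = 6.5929
A = e^6.5929 ≈ 729.9 hectares

730 hectares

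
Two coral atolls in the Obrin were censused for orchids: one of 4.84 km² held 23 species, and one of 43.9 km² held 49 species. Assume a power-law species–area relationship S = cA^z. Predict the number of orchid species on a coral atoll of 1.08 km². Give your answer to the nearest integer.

z = ln(49/23) / ln(43.9/4.84) = 0.7563 / 2.2050 = 0.3430
c = 23 / 4.84^0.3430 = 23 / 1.718 = 13.39
S₃ = 13.39 × 1.08^0.3430 = 13.39 × 1.027 ≈ 13.75

14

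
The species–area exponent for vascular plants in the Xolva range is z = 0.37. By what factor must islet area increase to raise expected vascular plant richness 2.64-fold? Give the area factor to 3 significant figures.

(A₂/A₁)^0.37 = 2.64, so A₂/A₁ = 2.64^(1/0.37) = 2.64^2.703
ln(A₂/A₁) = ln 2.64 / 0.37 = 0.9708 / 0.37 = 2.6237
A₂/A₁ = e^2.6237 ≈ 13.79

13.8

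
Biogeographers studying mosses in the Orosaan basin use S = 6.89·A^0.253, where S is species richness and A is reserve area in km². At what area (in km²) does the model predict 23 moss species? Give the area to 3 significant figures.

23 = 6.89 × A^0.253  ⇒  A^0.253 = 23/6.89 = 3.338
ln A = ln(3.338) / 0.253 = 1.2054 / 0.253 = 4.7645
A = e^4.7645 ≈ 117.3 km²

117 km²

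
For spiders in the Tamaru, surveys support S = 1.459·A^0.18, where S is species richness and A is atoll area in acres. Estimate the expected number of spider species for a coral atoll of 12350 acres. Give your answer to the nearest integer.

8

S = 1.459 × 12350^0.18
ln S = ln 1.459 + 0.18 × ln 12350 = 0.3778 + 0.18 × 9.4214 = 2.0736
S = e^2.0736 ≈ 7.953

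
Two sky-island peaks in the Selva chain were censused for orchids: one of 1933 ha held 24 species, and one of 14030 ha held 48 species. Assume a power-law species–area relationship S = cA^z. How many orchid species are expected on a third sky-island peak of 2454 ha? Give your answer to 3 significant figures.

26.1

z = ln(48/24) / ln(14030/1933) = 0.6931 / 1.9821 = 0.3497
c = 24 / 1933^0.3497 = 24 / 14.1 = 1.702
S₃ = 1.702 × 2454^0.3497 = 1.702 × 15.33 ≈ 26.09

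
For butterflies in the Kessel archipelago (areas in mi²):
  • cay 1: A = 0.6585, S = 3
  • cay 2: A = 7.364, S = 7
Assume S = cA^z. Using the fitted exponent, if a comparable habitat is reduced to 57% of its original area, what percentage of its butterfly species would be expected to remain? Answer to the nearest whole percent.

z = ln(7/3) / ln(7.364/0.6585) = 0.8473 / 2.4144 = 0.3509
S_new/S_old = (A_new/A_old)^z = 0.57^0.3509 = exp(0.3509 × -0.5621) = 0.821

82%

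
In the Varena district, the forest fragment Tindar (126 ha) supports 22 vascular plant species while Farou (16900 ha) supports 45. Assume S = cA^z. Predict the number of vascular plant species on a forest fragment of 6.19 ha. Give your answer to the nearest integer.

14

z = ln(45/22) / ln(16900/126) = 0.7156 / 4.8988 = 0.1461
c = 22 / 126^0.1461 = 22 / 2.027 = 10.85
S₃ = 10.85 × 6.19^0.1461 = 10.85 × 1.305 ≈ 14.17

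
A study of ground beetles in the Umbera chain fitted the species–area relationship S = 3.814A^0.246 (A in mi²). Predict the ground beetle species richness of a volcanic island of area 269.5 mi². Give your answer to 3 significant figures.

15.1

S = 3.814 × 269.5^0.246 = 3.814 × 3.962 ≈ 15.11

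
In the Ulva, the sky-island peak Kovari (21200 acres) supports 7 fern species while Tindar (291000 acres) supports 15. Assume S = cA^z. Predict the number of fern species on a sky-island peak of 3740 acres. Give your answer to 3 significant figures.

z = ln(15/7) / ln(291000/21200) = 0.7621 / 2.6193 = 0.2910
c = 7 / 21200^0.2910 = 7 / 18.15 = 0.3857
S₃ = 0.3857 × 3740^0.2910 = 0.3857 × 10.95 ≈ 4.225

4.23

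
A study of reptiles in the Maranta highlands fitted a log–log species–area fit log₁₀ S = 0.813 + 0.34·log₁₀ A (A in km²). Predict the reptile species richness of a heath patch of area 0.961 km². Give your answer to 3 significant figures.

S = 6.501 × 0.961^0.34
ln S = ln 6.501 + 0.34 × ln 0.961 = 1.8720 + 0.34 × -0.0398 = 1.8585
S = e^1.8585 ≈ 6.414

6.41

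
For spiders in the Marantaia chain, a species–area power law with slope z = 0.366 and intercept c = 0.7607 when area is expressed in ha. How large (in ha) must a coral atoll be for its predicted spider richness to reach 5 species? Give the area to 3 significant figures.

5 = 0.7607 × A^0.366  ⇒  A^0.366 = 5/0.7607 = 6.573
ln A = ln(6.573) / 0.366 = 1.8830 / 0.366 = 5.1447
A = e^5.1447 ≈ 171.5 ha

172 ha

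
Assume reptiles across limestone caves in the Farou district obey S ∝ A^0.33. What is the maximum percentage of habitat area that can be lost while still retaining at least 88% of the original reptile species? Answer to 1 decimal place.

32.1%

Need (A_new/A_old)^0.33 = 0.88, so A_new/A_old = 0.88^(1/0.33) = 0.88^3.03
ln(A_new/A_old) = ln 0.88 / 0.33 = -0.1278 / 0.33 = -0.3874
A_new/A_old = e^-0.3874 ≈ 0.6788
Fraction that can be lost = 1 − 0.6788 = 0.3212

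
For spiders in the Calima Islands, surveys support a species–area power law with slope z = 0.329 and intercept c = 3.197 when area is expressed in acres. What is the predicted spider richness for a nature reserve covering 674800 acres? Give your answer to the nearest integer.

S = 3.197 × 674800^0.329
ln S = ln 3.197 + 0.329 × ln 674800 = 1.1622 + 0.329 × 13.4222 = 5.5781
S = e^5.5781 ≈ 264.6

265 species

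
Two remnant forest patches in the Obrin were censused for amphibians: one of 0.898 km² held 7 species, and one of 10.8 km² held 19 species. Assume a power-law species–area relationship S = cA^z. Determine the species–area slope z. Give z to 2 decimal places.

0.40

Taking logs: ln S = ln c + z ln A, so z = (ln S₂ − ln S₁)/(ln A₂ − ln A₁).
z = ln(19/7) / ln(10.8/0.898) = ln(2.714) / ln(12.03) = 0.9985 / 2.4871 = 0.4015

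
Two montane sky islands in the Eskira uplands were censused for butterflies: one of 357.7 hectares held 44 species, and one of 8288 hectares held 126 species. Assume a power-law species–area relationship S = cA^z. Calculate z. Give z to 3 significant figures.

0.335

Taking logs: ln S = ln c + z ln A, so z = (ln S₂ − ln S₁)/(ln A₂ − ln A₁).
z = ln(126/44) / ln(8288/357.7) = ln(2.864) / ln(23.17) = 1.0521 / 3.1429 = 0.3348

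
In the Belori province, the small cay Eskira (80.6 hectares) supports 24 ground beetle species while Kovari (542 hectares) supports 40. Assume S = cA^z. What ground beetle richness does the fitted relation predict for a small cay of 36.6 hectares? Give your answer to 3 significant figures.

z = ln(40/24) / ln(542/80.6) = 0.5108 / 1.9058 = 0.2680
c = 24 / 80.6^0.2680 = 24 / 3.243 = 7.4
S₃ = 7.4 × 36.6^0.2680 = 7.4 × 2.625 ≈ 19.42

19.4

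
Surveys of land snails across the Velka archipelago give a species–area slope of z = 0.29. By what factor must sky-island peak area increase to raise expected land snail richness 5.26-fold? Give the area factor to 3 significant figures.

306

(A₂/A₁)^0.29 = 5.26, so A₂/A₁ = 5.26^(1/0.29) = 5.26^3.448
ln(A₂/A₁) = ln 5.26 / 0.29 = 1.6601 / 0.29 = 5.7246
A₂/A₁ = e^5.7246 ≈ 306.3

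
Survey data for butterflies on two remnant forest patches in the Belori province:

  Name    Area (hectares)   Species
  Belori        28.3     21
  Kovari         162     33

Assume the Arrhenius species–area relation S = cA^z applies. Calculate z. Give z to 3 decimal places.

Taking logs: ln S = ln c + z ln A, so z = (ln S₂ − ln S₁)/(ln A₂ − ln A₁).
z = ln(33/21) / ln(162/28.3) = ln(1.571) / ln(5.724) = 0.4520 / 1.7447 = 0.2591

0.259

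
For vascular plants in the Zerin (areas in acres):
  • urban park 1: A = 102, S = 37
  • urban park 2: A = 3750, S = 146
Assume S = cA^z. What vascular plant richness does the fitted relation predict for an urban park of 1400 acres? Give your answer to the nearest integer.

z = ln(146/37) / ln(3750/102) = 1.3727 / 3.6045 = 0.3808
c = 37 / 102^0.3808 = 37 / 5.82 = 6.357
S₃ = 6.357 × 1400^0.3808 = 6.357 × 15.78 ≈ 100.3

100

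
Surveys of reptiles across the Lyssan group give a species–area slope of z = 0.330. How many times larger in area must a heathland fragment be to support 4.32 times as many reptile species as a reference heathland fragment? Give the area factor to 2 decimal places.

(A₂/A₁)^0.33 = 4.32, so A₂/A₁ = 4.32^(1/0.33) = 4.32^3.03
ln(A₂/A₁) = ln 4.32 / 0.33 = 1.4633 / 0.33 = 4.4341
A₂/A₁ = e^4.4341 ≈ 84.28

84.28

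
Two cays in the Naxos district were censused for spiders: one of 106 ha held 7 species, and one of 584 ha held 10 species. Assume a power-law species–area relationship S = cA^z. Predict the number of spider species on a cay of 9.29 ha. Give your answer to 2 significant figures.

z = ln(10/7) / ln(584/106) = 0.3567 / 1.7065 = 0.2090
c = 7 / 106^0.2090 = 7 / 2.65 = 2.641
S₃ = 2.641 × 9.29^0.2090 = 2.641 × 1.593 ≈ 4.208

4.2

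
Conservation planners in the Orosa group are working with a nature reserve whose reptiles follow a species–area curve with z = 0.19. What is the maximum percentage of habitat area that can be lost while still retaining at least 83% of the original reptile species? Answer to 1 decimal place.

62.5%

Need (A_new/A_old)^0.19 = 0.83, so A_new/A_old = 0.83^(1/0.19) = 0.83^5.263
ln(A_new/A_old) = ln 0.83 / 0.19 = -0.1863 / 0.19 = -0.9807
A_new/A_old = e^-0.9807 ≈ 0.3751
Fraction that can be lost = 1 − 0.3751 = 0.6249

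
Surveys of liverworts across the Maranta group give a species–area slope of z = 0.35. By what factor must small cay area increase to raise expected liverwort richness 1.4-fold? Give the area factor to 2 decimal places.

2.62

(A₂/A₁)^0.35 = 1.4, so A₂/A₁ = 1.4^(1/0.35) = 1.4^2.857
ln(A₂/A₁) = ln 1.4 / 0.35 = 0.3365 / 0.35 = 0.9613
A₂/A₁ = e^0.9613 ≈ 2.615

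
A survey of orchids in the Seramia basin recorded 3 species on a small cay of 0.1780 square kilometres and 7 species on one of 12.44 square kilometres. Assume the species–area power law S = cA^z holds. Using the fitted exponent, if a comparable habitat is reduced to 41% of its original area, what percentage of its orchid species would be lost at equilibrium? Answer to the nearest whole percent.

z = ln(7/3) / ln(12.44/0.178) = 0.8473 / 4.2469 = 0.1995
S_new/S_old = (A_new/A_old)^z = 0.41^0.1995 = exp(0.1995 × -0.8916) = 0.837
Fraction lost = 1 − 0.837 = 0.163

16%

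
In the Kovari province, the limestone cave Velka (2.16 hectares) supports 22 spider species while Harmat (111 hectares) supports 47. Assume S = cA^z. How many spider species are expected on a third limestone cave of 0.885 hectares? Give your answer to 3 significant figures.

18.5

z = ln(47/22) / ln(111/2.16) = 0.7591 / 3.9394 = 0.1927
c = 22 / 2.16^0.1927 = 22 / 1.16 = 18.97
S₃ = 18.97 × 0.885^0.1927 = 18.97 × 0.9767 ≈ 18.52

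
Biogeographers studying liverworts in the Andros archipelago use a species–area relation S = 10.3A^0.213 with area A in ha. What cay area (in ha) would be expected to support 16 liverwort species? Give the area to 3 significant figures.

16 = 10.3 × A^0.213  ⇒  A^0.213 = 16/10.3 = 1.553
ln A = ln(1.553) / 0.213 = 0.4404 / 0.213 = 2.0678
A = e^2.0678 ≈ 7.908 ha

7.91 ha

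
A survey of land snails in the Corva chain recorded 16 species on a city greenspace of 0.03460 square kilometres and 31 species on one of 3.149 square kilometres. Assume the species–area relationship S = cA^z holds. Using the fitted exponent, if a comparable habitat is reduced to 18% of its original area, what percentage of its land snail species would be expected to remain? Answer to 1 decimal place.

z = ln(31/16) / ln(3.149/0.0346) = 0.6614 / 4.5110 = 0.1466
S_new/S_old = (A_new/A_old)^z = 0.18^0.1466 = exp(0.1466 × -1.7148) = 0.7777

77.8%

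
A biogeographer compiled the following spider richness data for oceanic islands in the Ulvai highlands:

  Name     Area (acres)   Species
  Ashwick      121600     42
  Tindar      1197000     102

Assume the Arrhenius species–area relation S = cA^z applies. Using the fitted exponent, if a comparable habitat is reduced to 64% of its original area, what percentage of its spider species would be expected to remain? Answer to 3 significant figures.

84.1%

z = ln(102/42) / ln(1197000/121600) = 0.8873 / 2.2868 = 0.3880
S_new/S_old = (A_new/A_old)^z = 0.64^0.3880 = exp(0.3880 × -0.4463) = 0.841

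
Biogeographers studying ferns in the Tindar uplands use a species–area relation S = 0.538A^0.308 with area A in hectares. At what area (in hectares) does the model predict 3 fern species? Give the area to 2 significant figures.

3 = 0.538 × A^0.308  ⇒  A^0.308 = 3/0.538 = 5.576
ln A = ln(5.576) / 0.308 = 1.7185 / 0.308 = 5.5796
A = e^5.5796 ≈ 265 hectares

260 hectares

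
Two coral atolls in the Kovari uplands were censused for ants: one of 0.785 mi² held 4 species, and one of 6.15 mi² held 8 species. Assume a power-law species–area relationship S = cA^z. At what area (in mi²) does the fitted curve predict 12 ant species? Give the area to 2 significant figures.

z = ln(8/4) / ln(6.15/0.785) = 0.6931 / 2.0585 = 0.3367
c = 4 / 0.785^0.3367 = 4 / 0.9217 = 4.34
A = (12/4.34)^(1/0.3367) ⇒ ln A = ln(2.765)/0.3367 = 3.0206
A = e^3.0206 ≈ 20.5 mi²

21 mi²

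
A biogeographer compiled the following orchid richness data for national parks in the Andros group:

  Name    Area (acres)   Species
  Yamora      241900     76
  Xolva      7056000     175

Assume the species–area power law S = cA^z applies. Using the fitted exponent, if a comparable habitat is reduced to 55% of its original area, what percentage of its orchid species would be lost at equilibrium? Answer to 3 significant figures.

z = ln(175/76) / ln(7056000/241900) = 0.8341 / 3.3731 = 0.2473
S_new/S_old = (A_new/A_old)^z = 0.55^0.2473 = exp(0.2473 × -0.5978) = 0.8626
Fraction lost = 1 − 0.8626 = 0.1374

13.7%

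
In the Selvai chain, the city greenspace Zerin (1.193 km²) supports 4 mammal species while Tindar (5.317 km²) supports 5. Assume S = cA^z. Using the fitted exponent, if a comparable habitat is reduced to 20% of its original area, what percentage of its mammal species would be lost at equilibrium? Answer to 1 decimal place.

z = ln(5/4) / ln(5.317/1.193) = 0.2231 / 1.4944 = 0.1493
S_new/S_old = (A_new/A_old)^z = 0.2^0.1493 = exp(0.1493 × -1.6094) = 0.7864
Fraction lost = 1 − 0.7864 = 0.2136

21.4%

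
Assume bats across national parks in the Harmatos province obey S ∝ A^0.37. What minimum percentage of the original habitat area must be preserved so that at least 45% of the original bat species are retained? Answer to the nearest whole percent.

12%

Need (A_new/A_old)^0.37 = 0.45, so A_new/A_old = 0.45^(1/0.37) = 0.45^2.703
ln(A_new/A_old) = ln 0.45 / 0.37 = -0.7985 / 0.37 = -2.1581
A_new/A_old = e^-2.1581 ≈ 0.1155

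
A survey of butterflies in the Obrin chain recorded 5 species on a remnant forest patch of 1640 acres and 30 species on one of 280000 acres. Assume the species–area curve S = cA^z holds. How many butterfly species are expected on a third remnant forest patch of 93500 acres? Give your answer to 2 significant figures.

z = ln(30/5) / ln(280000/1640) = 1.7918 / 5.1401 = 0.3486
c = 5 / 1640^0.3486 = 5 / 13.2 = 0.3787
S₃ = 0.3787 × 93500^0.3486 = 0.3787 × 54.04 ≈ 20.47

20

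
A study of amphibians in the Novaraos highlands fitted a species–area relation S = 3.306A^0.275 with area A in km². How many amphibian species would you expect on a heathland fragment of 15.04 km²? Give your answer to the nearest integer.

S = 3.306 × 15.04^0.275
ln S = ln 3.306 + 0.275 × ln 15.04 = 1.1957 + 0.275 × 2.7107 = 1.9412
S = e^1.9412 ≈ 6.967

7 species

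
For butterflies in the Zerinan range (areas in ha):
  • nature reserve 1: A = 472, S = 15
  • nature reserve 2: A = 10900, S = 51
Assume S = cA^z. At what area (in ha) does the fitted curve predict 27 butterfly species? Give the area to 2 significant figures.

2100 ha

z = ln(51/15) / ln(10900/472) = 1.2238 / 3.1395 = 0.3898
c = 15 / 472^0.3898 = 15 / 11.02 = 1.361
A = (27/1.361)^(1/0.3898) ⇒ ln A = ln(19.84)/0.3898 = 7.6649
A = e^7.6649 ≈ 2132 ha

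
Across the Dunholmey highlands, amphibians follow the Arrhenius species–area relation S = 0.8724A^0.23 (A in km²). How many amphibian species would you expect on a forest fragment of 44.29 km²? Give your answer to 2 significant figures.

S = 0.8724 × 44.29^0.23
ln S = ln 0.8724 + 0.23 × ln 44.29 = -0.1365 + 0.23 × 3.7908 = 0.7354
S = e^0.7354 ≈ 2.086

2.1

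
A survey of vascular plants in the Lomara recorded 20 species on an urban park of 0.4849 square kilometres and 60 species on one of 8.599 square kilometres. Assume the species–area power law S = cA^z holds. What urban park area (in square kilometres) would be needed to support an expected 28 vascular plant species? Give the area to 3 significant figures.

1.17 square kilometres

z = ln(60/20) / ln(8.599/0.4849) = 1.0986 / 2.8755 = 0.3821
c = 20 / 0.4849^0.3821 = 20 / 0.7584 = 26.37
A = (28/26.37)^(1/0.3821) ⇒ ln A = ln(1.062)/0.3821 = 0.1569
A = e^0.1569 ≈ 1.17 square kilometres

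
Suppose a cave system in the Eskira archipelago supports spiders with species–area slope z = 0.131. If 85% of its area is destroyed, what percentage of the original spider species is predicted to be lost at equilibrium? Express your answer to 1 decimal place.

S_new/S_old = (A_new/A_old)^z = 0.15^0.131
= exp(0.131 × ln 0.15) = exp(0.131 × -1.8971) = exp(-0.2485) ≈ 0.78
Fraction lost = 1 − 0.78 = 0.22

22.0%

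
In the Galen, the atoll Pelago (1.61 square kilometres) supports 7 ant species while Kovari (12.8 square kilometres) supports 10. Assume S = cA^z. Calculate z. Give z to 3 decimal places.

Taking logs: ln S = ln c + z ln A, so z = (ln S₂ − ln S₁)/(ln A₂ − ln A₁).
z = ln(10/7) / ln(12.8/1.61) = ln(1.429) / ln(7.95) = 0.3567 / 2.0732 = 0.1720

0.172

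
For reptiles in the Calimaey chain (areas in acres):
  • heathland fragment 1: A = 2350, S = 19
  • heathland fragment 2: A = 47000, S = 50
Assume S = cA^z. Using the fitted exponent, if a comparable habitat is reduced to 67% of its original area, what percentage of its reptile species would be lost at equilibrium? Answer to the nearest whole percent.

12%

z = ln(50/19) / ln(47000/2350) = 0.9676 / 2.9957 = 0.3230
S_new/S_old = (A_new/A_old)^z = 0.67^0.3230 = exp(0.3230 × -0.4005) = 0.8787
Fraction lost = 1 − 0.8787 = 0.1213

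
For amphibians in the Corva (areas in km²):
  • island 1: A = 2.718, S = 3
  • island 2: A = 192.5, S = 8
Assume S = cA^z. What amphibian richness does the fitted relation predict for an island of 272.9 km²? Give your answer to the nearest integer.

z = ln(8/3) / ln(192.5/2.718) = 0.9808 / 4.2602 = 0.2302
c = 3 / 2.718^0.2302 = 3 / 1.259 = 2.383
S₃ = 2.383 × 272.9^0.2302 = 2.383 × 3.638 ≈ 8.669

9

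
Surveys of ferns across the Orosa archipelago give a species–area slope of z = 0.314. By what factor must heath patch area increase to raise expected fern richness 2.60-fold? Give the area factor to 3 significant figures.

(A₂/A₁)^0.314 = 2.6, so A₂/A₁ = 2.6^(1/0.314) = 2.6^3.185
ln(A₂/A₁) = ln 2.6 / 0.314 = 0.9555 / 0.314 = 3.0430
A₂/A₁ = e^3.0430 ≈ 20.97

21.0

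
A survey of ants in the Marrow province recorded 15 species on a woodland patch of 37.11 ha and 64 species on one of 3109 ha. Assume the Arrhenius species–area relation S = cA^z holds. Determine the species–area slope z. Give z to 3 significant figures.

0.328

Taking logs: ln S = ln c + z ln A, so z = (ln S₂ − ln S₁)/(ln A₂ − ln A₁).
z = ln(64/15) / ln(3109/37.11) = ln(4.267) / ln(83.78) = 1.4508 / 4.4282 = 0.3276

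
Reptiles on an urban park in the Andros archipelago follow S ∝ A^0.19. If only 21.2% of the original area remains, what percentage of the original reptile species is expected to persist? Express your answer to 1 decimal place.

S_new/S_old = (A_new/A_old)^z = 0.212^0.19
= exp(0.19 × ln 0.212) = exp(0.19 × -1.5512) = exp(-0.2947) ≈ 0.7447

74.5%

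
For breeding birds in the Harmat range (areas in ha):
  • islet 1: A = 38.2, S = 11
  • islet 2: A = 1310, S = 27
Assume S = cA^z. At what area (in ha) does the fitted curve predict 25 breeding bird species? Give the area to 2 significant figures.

z = ln(27/11) / ln(1310/38.2) = 0.8979 / 3.5349 = 0.2540
c = 11 / 38.2^0.2540 = 11 / 2.523 = 4.36
A = (25/4.36)^(1/0.2540) ⇒ ln A = ln(5.734)/0.2540 = 6.8748
A = e^6.8748 ≈ 967.6 ha

970 ha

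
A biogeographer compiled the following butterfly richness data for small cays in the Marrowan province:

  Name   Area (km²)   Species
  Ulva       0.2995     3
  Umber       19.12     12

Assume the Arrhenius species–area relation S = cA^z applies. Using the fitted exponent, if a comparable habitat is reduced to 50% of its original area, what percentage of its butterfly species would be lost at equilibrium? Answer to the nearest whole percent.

21%

z = ln(12/3) / ln(19.12/0.2995) = 1.3863 / 4.1564 = 0.3335
S_new/S_old = (A_new/A_old)^z = 0.5^0.3335 = exp(0.3335 × -0.6931) = 0.7936
Fraction lost = 1 − 0.7936 = 0.2064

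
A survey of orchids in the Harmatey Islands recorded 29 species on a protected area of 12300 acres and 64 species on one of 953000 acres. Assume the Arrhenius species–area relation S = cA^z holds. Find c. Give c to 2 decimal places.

z = ln(S₂/S₁) / ln(A₂/A₁) = ln(64/29) / ln(953000/12300) = 0.7916 / 4.3500 = 0.1820
c = S₁ / A₁^z = 29 / 12300^0.1820 = 29 / 5.55 = 5.226

5.23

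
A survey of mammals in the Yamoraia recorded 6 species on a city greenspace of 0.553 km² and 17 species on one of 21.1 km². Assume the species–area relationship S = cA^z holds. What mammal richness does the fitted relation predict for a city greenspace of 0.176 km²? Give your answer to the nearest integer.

z = ln(17/6) / ln(21.1/0.553) = 1.0415 / 3.6417 = 0.2860
c = 6 / 0.553^0.2860 = 6 / 0.8442 = 7.108
S₃ = 7.108 × 0.176^0.2860 = 7.108 × 0.6085 ≈ 4.325

4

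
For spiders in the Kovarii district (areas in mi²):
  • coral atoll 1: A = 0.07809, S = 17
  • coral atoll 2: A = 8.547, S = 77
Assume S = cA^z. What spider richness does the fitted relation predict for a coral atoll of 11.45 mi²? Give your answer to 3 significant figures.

84.6

z = ln(77/17) / ln(8.547/0.07809) = 1.5106 / 4.6955 = 0.3217
c = 17 / 0.07809^0.3217 = 17 / 0.4403 = 38.61
S₃ = 38.61 × 11.45^0.3217 = 38.61 × 2.191 ≈ 84.6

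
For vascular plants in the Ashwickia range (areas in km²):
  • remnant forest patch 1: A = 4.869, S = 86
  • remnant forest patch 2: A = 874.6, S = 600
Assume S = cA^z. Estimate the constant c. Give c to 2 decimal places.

z = ln(S₂/S₁) / ln(A₂/A₁) = ln(600/86) / ln(874.6/4.869) = 1.9426 / 5.1909 = 0.3742
c = S₁ / A₁^z = 86 / 4.869^0.3742 = 86 / 1.808 = 47.56

47.56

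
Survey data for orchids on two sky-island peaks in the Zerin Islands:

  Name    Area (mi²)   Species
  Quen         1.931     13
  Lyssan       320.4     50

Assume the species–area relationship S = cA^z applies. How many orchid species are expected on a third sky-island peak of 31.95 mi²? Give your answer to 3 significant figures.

z = ln(50/13) / ln(320.4/1.931) = 1.3471 / 5.1115 = 0.2635
c = 13 / 1.931^0.2635 = 13 / 1.189 = 10.93
S₃ = 10.93 × 31.95^0.2635 = 10.93 × 2.492 ≈ 27.23

27.2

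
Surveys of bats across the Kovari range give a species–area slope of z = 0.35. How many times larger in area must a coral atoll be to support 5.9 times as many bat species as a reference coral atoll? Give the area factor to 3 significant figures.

(A₂/A₁)^0.35 = 5.9, so A₂/A₁ = 5.9^(1/0.35) = 5.9^2.857
ln(A₂/A₁) = ln 5.9 / 0.35 = 1.7750 / 0.35 = 5.0713
A₂/A₁ = e^5.0713 ≈ 159.4

159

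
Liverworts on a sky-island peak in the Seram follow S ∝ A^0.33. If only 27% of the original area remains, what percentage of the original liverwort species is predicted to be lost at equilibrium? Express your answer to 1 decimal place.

S_new/S_old = (A_new/A_old)^z = 0.27^0.33
= exp(0.33 × ln 0.27) = exp(0.33 × -1.3093) = exp(-0.4321) ≈ 0.6492
Fraction lost = 1 − 0.6492 = 0.3508

35.1%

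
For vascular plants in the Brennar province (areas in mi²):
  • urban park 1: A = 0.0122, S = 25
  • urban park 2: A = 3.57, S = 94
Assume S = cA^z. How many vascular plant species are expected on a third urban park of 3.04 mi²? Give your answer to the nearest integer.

z = ln(94/25) / ln(3.57/0.0122) = 1.3244 / 5.6789 = 0.2332
c = 25 / 0.0122^0.2332 = 25 / 0.3579 = 69.86
S₃ = 69.86 × 3.04^0.2332 = 69.86 × 1.296 ≈ 90.54

91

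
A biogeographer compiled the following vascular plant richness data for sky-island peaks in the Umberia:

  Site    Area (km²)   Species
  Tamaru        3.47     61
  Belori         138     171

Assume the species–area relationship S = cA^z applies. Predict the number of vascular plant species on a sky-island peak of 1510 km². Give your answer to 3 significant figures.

334

z = ln(171/61) / ln(138/3.47) = 1.0308 / 3.6831 = 0.2799
c = 61 / 3.47^0.2799 = 61 / 1.417 = 43.06
S₃ = 43.06 × 1510^0.2799 = 43.06 × 7.757 ≈ 334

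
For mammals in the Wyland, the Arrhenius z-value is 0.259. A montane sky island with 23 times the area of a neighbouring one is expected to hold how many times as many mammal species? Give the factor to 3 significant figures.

S₂/S₁ = (A₂/A₁)^z = 23^0.259
ln(S₂/S₁) = 0.259 × ln 23 = 0.259 × 3.1355 = 0.8121
S₂/S₁ = e^0.8121 ≈ 2.253

2.25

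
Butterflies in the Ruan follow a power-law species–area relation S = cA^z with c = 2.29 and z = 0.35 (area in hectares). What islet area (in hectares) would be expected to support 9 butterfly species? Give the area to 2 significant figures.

50 hectares

9 = 2.29 × A^0.35  ⇒  A^0.35 = 9/2.29 = 3.93
ln A = ln(3.93) / 0.35 = 1.3687 / 0.35 = 3.9105
A = e^3.9105 ≈ 49.92 hectares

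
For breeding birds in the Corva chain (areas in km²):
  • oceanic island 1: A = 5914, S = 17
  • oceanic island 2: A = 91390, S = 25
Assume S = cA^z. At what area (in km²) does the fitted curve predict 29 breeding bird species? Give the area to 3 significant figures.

z = ln(25/17) / ln(91390/5914) = 0.3857 / 2.7378 = 0.1409
c = 17 / 5914^0.1409 = 17 / 3.399 = 5.002
A = (29/5.002)^(1/0.1409) ⇒ ln A = ln(5.798)/0.1409 = 12.4765
A = e^12.4765 ≈ 262111 km²

262000 km²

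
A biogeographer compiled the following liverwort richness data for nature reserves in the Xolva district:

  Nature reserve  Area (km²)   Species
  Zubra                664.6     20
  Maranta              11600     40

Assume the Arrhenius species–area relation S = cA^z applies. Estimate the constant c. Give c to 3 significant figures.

z = ln(S₂/S₁) / ln(A₂/A₁) = ln(40/20) / ln(11600/664.6) = 0.6931 / 2.8596 = 0.2424
c = S₁ / A₁^z = 20 / 664.6^0.2424 = 20 / 4.833 = 4.139

4.14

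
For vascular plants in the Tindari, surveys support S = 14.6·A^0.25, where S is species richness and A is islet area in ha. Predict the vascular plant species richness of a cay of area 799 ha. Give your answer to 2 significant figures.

S = 14.6 × 799^0.25 = 14.6 × 5.317 ≈ 77.62

78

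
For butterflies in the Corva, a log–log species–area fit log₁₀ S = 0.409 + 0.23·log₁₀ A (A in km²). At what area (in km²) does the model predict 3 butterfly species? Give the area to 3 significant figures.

3 = 2.564 × A^0.23  ⇒  A^0.23 = 3/2.564 = 1.17
ln A = ln(1.17) / 0.23 = 0.1569 / 0.23 = 0.6820
A = e^0.6820 ≈ 1.978 km²

1.98 km²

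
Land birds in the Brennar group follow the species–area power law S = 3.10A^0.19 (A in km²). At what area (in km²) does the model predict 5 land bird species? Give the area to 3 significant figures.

5 = 3.1 × A^0.19  ⇒  A^0.19 = 5/3.1 = 1.613
ln A = ln(1.613) / 0.19 = 0.4780 / 0.19 = 2.5160
A = e^2.5160 ≈ 12.38 km²

12.4 km²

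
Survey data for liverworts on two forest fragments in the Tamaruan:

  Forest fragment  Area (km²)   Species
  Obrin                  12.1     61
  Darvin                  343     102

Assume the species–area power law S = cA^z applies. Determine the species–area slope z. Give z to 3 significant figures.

Taking logs: ln S = ln c + z ln A, so z = (ln S₂ − ln S₁)/(ln A₂ − ln A₁).
z = ln(102/61) / ln(343/12.1) = ln(1.672) / ln(28.35) = 0.5141 / 3.3445 = 0.1537

0.154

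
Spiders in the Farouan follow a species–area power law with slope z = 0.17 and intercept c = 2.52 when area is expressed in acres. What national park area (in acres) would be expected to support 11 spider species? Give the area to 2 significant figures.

11 = 2.52 × A^0.17  ⇒  A^0.17 = 11/2.52 = 4.365
ln A = ln(4.365) / 0.17 = 1.4736 / 0.17 = 8.6684
A = e^8.6684 ≈ 5816 acres

5800 acres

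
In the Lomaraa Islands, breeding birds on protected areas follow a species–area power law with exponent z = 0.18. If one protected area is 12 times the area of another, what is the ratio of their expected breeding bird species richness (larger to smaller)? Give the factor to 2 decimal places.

S₂/S₁ = (A₂/A₁)^z = 12^0.18
ln(S₂/S₁) = 0.18 × ln 12 = 0.18 × 2.4849 = 0.4473
S₂/S₁ = e^0.4473 ≈ 1.564

1.56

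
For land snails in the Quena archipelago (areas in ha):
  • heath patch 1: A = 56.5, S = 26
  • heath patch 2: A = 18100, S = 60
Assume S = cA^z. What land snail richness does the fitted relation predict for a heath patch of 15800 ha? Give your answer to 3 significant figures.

58.8

z = ln(60/26) / ln(18100/56.5) = 0.8362 / 5.7694 = 0.1449
c = 26 / 56.5^0.1449 = 26 / 1.795 = 14.49
S₃ = 14.49 × 15800^0.1449 = 14.49 × 4.06 ≈ 58.83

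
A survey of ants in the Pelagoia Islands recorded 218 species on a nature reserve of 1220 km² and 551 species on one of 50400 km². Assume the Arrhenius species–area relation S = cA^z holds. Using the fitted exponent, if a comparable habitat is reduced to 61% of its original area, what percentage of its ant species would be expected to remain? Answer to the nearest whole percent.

z = ln(551/218) / ln(50400/1220) = 0.9272 / 3.7211 = 0.2492
S_new/S_old = (A_new/A_old)^z = 0.61^0.2492 = exp(0.2492 × -0.4943) = 0.8841

88%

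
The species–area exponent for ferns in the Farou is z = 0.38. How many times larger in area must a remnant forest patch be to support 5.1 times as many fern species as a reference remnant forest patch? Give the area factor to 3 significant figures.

72.8

(A₂/A₁)^0.38 = 5.1, so A₂/A₁ = 5.1^(1/0.38) = 5.1^2.632
ln(A₂/A₁) = ln 5.1 / 0.38 = 1.6292 / 0.38 = 4.2875
A₂/A₁ = e^4.2875 ≈ 72.78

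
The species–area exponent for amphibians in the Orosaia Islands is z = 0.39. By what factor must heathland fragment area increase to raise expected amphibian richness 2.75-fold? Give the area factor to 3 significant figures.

(A₂/A₁)^0.39 = 2.75, so A₂/A₁ = 2.75^(1/0.39) = 2.75^2.564
ln(A₂/A₁) = ln 2.75 / 0.39 = 1.0116 / 0.39 = 2.5938
A₂/A₁ = e^2.5938 ≈ 13.38

13.4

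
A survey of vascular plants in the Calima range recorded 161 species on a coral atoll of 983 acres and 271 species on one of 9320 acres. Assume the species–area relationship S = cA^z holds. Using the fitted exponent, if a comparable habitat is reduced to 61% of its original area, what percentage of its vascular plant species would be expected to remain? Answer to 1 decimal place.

z = ln(271/161) / ln(9320/983) = 0.5207 / 2.2493 = 0.2315
S_new/S_old = (A_new/A_old)^z = 0.61^0.2315 = exp(0.2315 × -0.4943) = 0.8919

89.2%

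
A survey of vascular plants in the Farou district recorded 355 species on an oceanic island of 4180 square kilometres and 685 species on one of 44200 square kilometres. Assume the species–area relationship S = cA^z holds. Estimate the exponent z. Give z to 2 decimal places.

0.28

Taking logs: ln S = ln c + z ln A, so z = (ln S₂ − ln S₁)/(ln A₂ − ln A₁).
z = ln(685/355) / ln(44200/4180) = ln(1.93) / ln(10.57) = 0.6573 / 2.3584 = 0.2787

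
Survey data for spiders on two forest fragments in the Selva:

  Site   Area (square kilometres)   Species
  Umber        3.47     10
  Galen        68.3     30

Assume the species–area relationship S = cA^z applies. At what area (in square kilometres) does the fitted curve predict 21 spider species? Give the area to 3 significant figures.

z = ln(30/10) / ln(68.3/3.47) = 1.0986 / 2.9798 = 0.3687
c = 10 / 3.47^0.3687 = 10 / 1.582 = 6.321
A = (21/6.321)^(1/0.3687) ⇒ ln A = ln(3.322)/0.3687 = 3.2565
A = e^3.2565 ≈ 25.96 square kilometres

26.0 square kilometres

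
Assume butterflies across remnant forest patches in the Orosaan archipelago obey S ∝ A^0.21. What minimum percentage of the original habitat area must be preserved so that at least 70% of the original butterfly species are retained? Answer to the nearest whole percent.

18%

Need (A_new/A_old)^0.21 = 0.7, so A_new/A_old = 0.7^(1/0.21) = 0.7^4.762
ln(A_new/A_old) = ln 0.7 / 0.21 = -0.3567 / 0.21 = -1.6985
A_new/A_old = e^-1.6985 ≈ 0.183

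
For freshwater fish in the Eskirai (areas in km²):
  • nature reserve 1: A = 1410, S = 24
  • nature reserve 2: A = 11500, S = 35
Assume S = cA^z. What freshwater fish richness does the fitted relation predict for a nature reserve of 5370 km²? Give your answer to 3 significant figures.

z = ln(35/24) / ln(11500/1410) = 0.3773 / 2.0988 = 0.1798
c = 24 / 1410^0.1798 = 24 / 3.682 = 6.517
S₃ = 6.517 × 5370^0.1798 = 6.517 × 4.683 ≈ 30.52

30.5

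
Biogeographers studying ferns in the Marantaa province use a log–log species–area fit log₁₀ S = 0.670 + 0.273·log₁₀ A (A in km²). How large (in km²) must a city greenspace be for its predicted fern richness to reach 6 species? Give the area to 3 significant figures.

2.49 km²

6 = 4.677 × A^0.273  ⇒  A^0.273 = 6/4.677 = 1.283
ln A = ln(1.283) / 0.273 = 0.2490 / 0.273 = 0.9122
A = e^0.9122 ≈ 2.49 km²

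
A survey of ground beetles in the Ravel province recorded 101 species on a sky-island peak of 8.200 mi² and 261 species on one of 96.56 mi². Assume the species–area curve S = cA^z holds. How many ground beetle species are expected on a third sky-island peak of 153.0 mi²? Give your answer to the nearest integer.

z = ln(261/101) / ln(96.56/8.2) = 0.9494 / 2.4660 = 0.3850
c = 101 / 8.2^0.3850 = 101 / 2.248 = 44.93
S₃ = 44.93 × 153^0.3850 = 44.93 × 6.936 ≈ 311.6

312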